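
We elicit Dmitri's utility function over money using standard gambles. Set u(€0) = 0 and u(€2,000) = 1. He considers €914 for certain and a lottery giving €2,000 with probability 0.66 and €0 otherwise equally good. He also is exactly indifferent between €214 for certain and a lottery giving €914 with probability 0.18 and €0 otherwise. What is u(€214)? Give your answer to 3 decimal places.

0.119

First, u(€914) = 0.66·u(€2,000) + 0.34·u(€0) = 0.66.
Then u(€214) = 0.18·u(€914) + 0.82·u(€0) = 0.18·0.66 + 0.82·0.00 = 0.1188.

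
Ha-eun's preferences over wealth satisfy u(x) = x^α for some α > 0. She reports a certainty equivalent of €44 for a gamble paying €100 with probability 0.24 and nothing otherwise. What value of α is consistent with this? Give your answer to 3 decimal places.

The lottery's expected utility is 0.24·u(100) + 0.76·u(0) = 0.24·100^α (since u(0) = 0 for α > 0).
Indifference: 44^α = 0.24·100^α, so (44/100)^α = 0.24.
Taking logs: α·ln(44/100) = ln(0.24), so α = -1.427116 / -0.820981 ≈ 1.738.

α ≈ 1.738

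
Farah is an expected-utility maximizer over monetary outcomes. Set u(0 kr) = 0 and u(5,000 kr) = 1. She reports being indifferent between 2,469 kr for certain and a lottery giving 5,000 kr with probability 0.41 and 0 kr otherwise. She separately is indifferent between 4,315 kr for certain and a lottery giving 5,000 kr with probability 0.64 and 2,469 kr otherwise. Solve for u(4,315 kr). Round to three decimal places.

0.788

First, u(2,469 kr) = 0.41·u(5,000 kr) + 0.59·u(0 kr) = 0.41.
Chaining: u(4,315 kr) = 0.64·1.00 + 0.36·0.41 = 0.7876.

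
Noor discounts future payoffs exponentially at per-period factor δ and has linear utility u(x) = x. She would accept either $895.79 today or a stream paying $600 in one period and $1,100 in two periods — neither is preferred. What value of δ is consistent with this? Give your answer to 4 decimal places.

Equating present values: 895.79 = 600δ + 1100δ².
Rearranged: 1100δ² + 600δ − 895.79 = 0.
δ = (−600 + √(600² + 4·1100·895.79)) / (2·1100) = (−600 + √4301476.00) / 2200 ≈ 0.6700.

δ ≈ 0.6700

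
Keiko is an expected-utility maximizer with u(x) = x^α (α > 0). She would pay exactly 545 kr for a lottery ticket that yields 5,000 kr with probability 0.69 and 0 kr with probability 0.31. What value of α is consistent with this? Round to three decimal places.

The lottery's expected utility is 0.69·u(5000) + 0.31·u(0) = 0.69·5000^α (since u(0) = 0 for α > 0).
Equating: 545^α = 0.69·5000^α, i.e. 0.1090^α = 0.69.
α = ln(0.69) / ln(545/5000) = -0.371064/-2.216407 ≈ 0.167.

α ≈ 0.167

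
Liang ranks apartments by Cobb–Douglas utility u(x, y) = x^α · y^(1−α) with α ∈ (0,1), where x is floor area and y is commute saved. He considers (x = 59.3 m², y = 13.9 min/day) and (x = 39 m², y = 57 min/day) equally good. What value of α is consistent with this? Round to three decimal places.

Indifference: 59.3^α · 13.9^(1−α) = 39^α · 57^(1−α).
Taking logs: α·ln 59.3 + (1−α)·ln 13.9 = α·ln 39 + (1−α)·ln 57, i.e. α·0.419048 = (1−α)·1.411162.
Thus α·(1.830210) = 1.411162, so α = 1.411162/1.830210 ≈ 0.771.

α ≈ 0.771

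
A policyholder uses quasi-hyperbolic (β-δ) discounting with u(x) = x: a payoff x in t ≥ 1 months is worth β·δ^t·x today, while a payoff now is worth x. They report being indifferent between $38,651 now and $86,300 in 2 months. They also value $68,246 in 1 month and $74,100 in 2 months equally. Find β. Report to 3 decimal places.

β ≈ 0.528

Both payoffs in the second observation are in the future, so β drops out: δ^1·68246 = δ^2·74100 ⇒ δ = 68246/74100 = 0.92100.
Substituting δ into 38651 = β·δ^2·86300: β = 38651/(73202.984) ≈ 0.528.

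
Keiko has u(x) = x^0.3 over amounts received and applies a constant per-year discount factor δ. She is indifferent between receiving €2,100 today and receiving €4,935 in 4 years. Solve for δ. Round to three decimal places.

Equating discounted utilities: u(2100) = δ^4·u(4935) ⇒ δ^4 = u(2100)/u(4935).
With u(x) = x^0.3: δ^4 = 2100^0.3/4935^0.3 = (2100/4935)^0.3 = 0.77389.
Taking the 4th root: δ = 0.77389^(1/4) ≈ 0.938.

δ ≈ 0.938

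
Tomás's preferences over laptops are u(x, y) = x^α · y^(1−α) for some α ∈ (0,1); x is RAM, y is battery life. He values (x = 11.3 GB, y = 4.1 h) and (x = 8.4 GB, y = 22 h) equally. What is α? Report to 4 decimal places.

Set the two utilities equal: 11.3^α·4.1^(1−α) = 8.4^α·22^(1−α).
(11.3/8.4)^α = (22/4.1)^(1−α); take logs: α·ln(11.3/8.4) = (1−α)·ln(22/4.1), i.e. α·0.2965710 = (1−α)·1.6800555.
So α/(1−α) = (1.6800555)/(0.2965710) = 5.6649352, and α = 5.6649352/6.6649352 ≈ 0.8500.

α ≈ 0.8500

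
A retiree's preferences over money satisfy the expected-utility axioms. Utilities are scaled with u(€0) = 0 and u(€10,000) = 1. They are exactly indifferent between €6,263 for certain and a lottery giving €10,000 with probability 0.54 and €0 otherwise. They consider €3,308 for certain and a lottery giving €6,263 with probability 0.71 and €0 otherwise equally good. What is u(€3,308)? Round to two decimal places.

From the first indifference, u(€6,263) = 0.54·u(€10,000) + 0.46·u(€0) = 0.54·1 + 0.46·0 = 0.54.
Chaining: u(€3,308) = 0.71·0.54 + 0.29·0.00 = 0.3834.

0.38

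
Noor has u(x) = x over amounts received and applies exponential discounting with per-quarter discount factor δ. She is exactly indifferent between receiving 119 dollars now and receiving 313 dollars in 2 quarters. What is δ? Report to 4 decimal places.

δ ≈ 0.6166

Equating discounted utilities: u(119) = δ^2·u(313) ⇒ δ^2 = u(119)/u(313).
With u(x) = x: δ^2 = 119/313 = 0.38019.
Hence δ = (0.38019)^(1/2) = 0.616597.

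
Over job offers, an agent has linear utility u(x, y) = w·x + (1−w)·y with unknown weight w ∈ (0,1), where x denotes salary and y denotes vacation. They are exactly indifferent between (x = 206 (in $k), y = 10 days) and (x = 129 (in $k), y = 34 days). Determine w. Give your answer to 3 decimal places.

w = 0.238

Equating utilities: w·206 + (1−w)·10 = w·129 + (1−w)·34.
Collecting terms: w·77 = (1−w)·24.
The marginal rate of substitution is 24/77, so w = 24/(77+24) = 0.238.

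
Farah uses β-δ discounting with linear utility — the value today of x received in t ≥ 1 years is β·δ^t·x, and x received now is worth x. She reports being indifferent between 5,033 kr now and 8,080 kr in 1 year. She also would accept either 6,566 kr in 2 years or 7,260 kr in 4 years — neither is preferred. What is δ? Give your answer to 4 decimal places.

Both payoffs in the second observation are in the future, so β drops out: δ^2·6566 = δ^4·7260 ⇒ δ^2 = 6566/7260 = 0.90441, so δ = 0.95100.

δ ≈ 0.9510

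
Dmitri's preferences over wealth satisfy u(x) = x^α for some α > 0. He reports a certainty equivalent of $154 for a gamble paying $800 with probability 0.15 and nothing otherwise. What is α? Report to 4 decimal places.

α ≈ 1.1514

The lottery's expected utility is 0.15·u(800) + 0.85·u(0) = 0.15·800^α (since u(0) = 0 for α > 0).
Indifference: 154^α = 0.15·800^α, so (154/800)^α = 0.15.
Take logs: α = ln 0.15 / ln(154/800) ≈ 1.151403.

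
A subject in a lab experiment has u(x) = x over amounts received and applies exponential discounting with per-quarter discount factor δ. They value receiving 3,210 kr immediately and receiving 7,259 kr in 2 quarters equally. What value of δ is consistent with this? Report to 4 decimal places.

Equating discounted utilities: u(3210) = δ^2·u(7259) ⇒ δ^2 = u(3210)/u(7259).
With u(x) = x: δ^2 = 3210/7259 = 0.44221.
Hence δ = (0.44221)^(1/2) = 0.664988.

δ ≈ 0.6650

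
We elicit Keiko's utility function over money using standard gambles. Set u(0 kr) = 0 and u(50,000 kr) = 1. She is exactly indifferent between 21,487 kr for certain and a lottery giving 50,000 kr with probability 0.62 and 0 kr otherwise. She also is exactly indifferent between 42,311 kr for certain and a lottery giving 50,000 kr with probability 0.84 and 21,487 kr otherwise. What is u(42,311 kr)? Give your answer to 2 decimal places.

0.94

From the first indifference, u(21,487 kr) = 0.62·u(50,000 kr) + 0.38·u(0 kr) = 0.62·1 + 0.38·0 = 0.62.
The second indifference gives u(42,311 kr) = 0.84·u(50,000 kr) + 0.16·u(21,487 kr) = 0.84·1.00 + 0.16·0.62 = 0.9392.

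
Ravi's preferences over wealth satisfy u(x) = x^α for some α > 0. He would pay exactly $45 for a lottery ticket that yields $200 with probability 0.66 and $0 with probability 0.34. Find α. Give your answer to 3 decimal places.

EU(lottery) = 0.66·200^α + 0.34·0 = 0.66·200^α.
Setting u(45) equal to that: 45^α = 0.66·200^α ⇒ (45/200)^α = 0.66.
Taking logs: α·ln(45/200) = ln(0.66), so α = -0.415515 / -1.491655 ≈ 0.279.

α ≈ 0.279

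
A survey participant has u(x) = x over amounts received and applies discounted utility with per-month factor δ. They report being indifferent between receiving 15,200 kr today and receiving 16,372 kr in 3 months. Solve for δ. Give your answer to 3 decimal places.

δ ≈ 0.976

Indifference means u(15200) = δ^3 · u(16372), so δ^3 = u(15200)/u(16372).
With u(x) = x: δ^3 = 15200/16372 = 0.92841.
Hence δ = (0.92841)^(1/3) = 0.97554.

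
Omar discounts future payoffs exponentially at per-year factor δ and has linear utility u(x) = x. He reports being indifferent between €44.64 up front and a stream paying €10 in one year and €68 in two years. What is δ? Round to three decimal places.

δ ≈ 0.740

Equating present values: 44.64 = 10δ + 68δ².
So 68δ² + 10δ − 44.64 = 0.
By the quadratic formula (taking the positive root), δ = (−10 + √12242.08) / 136 ≈ 0.740.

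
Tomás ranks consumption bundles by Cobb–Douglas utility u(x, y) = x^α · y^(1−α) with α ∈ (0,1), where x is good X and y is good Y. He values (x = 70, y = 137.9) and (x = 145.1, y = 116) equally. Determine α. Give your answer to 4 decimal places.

Set the two utilities equal: 70^α·137.9^(1−α) = 145.1^α·116^(1−α).
Rearrange to (70/145.1)^α = (116/137.9)^(1−α) and take logs: α·-0.7289279 = (1−α)·-0.1729386.
With A = -0.7289279 and B = -0.1729386: α·A = (1−α)·B, so α = B/(A+B) = -0.1729386/-0.9018665 ≈ 0.1918.

α ≈ 0.1918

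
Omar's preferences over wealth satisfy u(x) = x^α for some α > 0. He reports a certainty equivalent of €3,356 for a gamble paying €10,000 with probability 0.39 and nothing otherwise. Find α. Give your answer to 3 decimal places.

EU(lottery) = 0.39·10000^α + 0.61·0 = 0.39·10000^α.
Setting u(3356) equal to that: 3356^α = 0.39·10000^α ⇒ (3356/10000)^α = 0.39.
α = ln(0.39) / ln(3356/10000) = -0.941609/-1.091835 ≈ 0.862.

α ≈ 0.862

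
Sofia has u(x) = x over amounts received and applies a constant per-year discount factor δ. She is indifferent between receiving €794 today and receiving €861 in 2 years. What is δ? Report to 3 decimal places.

Equating discounted utilities: u(794) = δ^2·u(861) ⇒ δ^2 = u(794)/u(861).
With u(x) = x: δ^2 = 794/861 = 0.92218.
Hence δ = (0.92218)^(1/2) = 0.96030.

δ ≈ 0.960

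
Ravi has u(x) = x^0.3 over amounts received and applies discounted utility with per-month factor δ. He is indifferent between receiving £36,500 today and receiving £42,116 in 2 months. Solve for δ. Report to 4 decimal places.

δ ≈ 0.9788

Indifference means u(36500) = δ^2 · u(42116), so δ^2 = u(36500)/u(42116).
Since u(x) = x^0.3, δ^2 = (36500/42116)^0.3 = 0.86665^0.3 = 0.95797.
Hence δ = (0.95797)^(1/2) = 0.978761.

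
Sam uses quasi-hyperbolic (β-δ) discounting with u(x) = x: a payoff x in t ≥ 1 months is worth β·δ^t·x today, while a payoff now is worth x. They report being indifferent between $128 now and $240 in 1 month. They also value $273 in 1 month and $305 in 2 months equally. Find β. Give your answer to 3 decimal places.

From the later pair, β·δ^1·273 = β·δ^2·305; dividing through, δ = 273/305 = 0.89508.
The first indifference: 128 = β·δ·240, so β = 128/(δ·240) = 128/(0.89508·240) ≈ 0.596.

β ≈ 0.596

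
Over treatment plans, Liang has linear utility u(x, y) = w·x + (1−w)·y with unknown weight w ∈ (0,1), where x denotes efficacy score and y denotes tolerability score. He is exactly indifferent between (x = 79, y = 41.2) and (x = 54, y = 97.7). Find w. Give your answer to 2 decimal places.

w = 0.69

u(79,41.2) = u(54,97.7) means w·79 + (1−w)·41.2 = w·54 + (1−w)·97.7.
Rearranging, 25·w − 56.5·(1−w) = 0.
The marginal rate of substitution is 56.5/25, so w = 56.5/(25+56.5) = 0.69.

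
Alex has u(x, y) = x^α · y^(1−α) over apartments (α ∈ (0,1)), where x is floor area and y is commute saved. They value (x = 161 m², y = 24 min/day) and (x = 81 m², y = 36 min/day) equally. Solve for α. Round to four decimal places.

Indifference: 161^α · 24^(1−α) = 81^α · 36^(1−α).
Rearrange to (161/81)^α = (36/24)^(1−α) and take logs: α·0.6869552 = (1−α)·0.4054651.
With A = 0.6869552 and B = 0.4054651: α·A = (1−α)·B, so α = B/(A+B) = 0.4054651/1.0924203 ≈ 0.3712.

α ≈ 0.3712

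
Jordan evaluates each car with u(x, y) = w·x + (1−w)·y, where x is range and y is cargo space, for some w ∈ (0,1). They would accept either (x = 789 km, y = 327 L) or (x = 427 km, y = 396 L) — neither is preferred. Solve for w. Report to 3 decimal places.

Indifference: w·789 + (1−w)·327 = w·427 + (1−w)·396.
Rearranging, 362·w − 69·(1−w) = 0.
So w/(1−w) = 69/362 = 0.1906, giving w = 69/(362+69) = 0.160.

w = 0.160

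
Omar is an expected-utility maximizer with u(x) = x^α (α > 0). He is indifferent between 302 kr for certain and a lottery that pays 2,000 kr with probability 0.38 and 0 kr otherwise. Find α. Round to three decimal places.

Since u(0) = 0, the lottery's EU is 0.38·2000^α.
Indifference: 302^α = 0.38·2000^α, so (302/2000)^α = 0.38.
Taking logs: α·ln(302/2000) = ln(0.38), so α = -0.967584 / -1.890475 ≈ 0.512.

α ≈ 0.512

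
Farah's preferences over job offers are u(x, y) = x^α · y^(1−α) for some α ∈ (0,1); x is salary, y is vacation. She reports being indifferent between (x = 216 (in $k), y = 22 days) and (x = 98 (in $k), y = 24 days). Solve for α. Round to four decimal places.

Set the two utilities equal: 216^α·22^(1−α) = 98^α·24^(1−α).
Rearrange to (216/98)^α = (24/22)^(1−α) and take logs: α·0.7903109 = (1−α)·0.0870114.
Thus α·(0.8773223) = 0.0870114, so α = 0.0870114/0.8773223 ≈ 0.0992.

α ≈ 0.0992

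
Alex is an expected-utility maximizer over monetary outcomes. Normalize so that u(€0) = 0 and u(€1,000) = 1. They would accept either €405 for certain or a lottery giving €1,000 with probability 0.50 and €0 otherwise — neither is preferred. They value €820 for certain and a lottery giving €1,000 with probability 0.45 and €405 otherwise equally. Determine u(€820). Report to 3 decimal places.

0.725

The first gamble pins u(€405): it must equal 0.50·1 + 0.50·0 = 0.50.
Chaining: u(€820) = 0.45·1.00 + 0.55·0.50 = 0.7250.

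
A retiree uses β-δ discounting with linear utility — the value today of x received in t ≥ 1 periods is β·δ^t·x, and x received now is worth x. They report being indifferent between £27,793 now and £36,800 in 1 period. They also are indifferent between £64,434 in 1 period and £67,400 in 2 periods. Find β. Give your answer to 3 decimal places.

Both payoffs in the second observation are in the future, so β drops out: δ^1·64434 = δ^2·67400 ⇒ δ = 64434/67400 = 0.95599.
Substituting δ into 27793 = β·δ·36800: β = 27793/(35180.582) ≈ 0.790.

β ≈ 0.790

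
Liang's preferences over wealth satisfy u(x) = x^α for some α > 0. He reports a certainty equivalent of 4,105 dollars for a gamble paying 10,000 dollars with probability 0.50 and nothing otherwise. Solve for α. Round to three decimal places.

α ≈ 0.778

EU(lottery) = 0.50·10000^α + 0.50·0 = 0.50·10000^α.
Equating: 4105^α = 0.50·10000^α, i.e. 0.4105^α = 0.50.
α = ln(0.50) / ln(4105/10000) = -0.693147/-0.890379 ≈ 0.778.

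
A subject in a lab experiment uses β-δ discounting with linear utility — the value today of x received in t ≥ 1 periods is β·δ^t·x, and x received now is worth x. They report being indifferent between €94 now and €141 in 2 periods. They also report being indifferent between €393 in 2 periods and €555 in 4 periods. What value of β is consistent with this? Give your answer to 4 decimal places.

From the later pair, β·δ^2·393 = β·δ^4·555; dividing through, δ^2 = 393/555 = 0.70811, so δ = 0.84149.
Now use the now-vs-future pair: 94 = β·δ^2·141 gives β = 94/(0.70811·141) ≈ 0.9415.

β ≈ 0.9415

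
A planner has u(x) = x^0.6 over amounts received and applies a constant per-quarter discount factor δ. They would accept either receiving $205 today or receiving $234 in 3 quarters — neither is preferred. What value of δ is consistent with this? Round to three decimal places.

δ ≈ 0.974

Indifference means u(205) = δ^3 · u(234), so δ^3 = u(205)/u(234).
Since u(x) = x^0.6, δ^3 = (205/234)^0.6 = 0.87607^0.6 = 0.92368.
So δ = 0.92368^(1/3) ≈ 0.974.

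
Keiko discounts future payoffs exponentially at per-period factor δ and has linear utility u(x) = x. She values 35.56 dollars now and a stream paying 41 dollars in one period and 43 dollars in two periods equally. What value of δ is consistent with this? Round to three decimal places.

δ ≈ 0.550

The stream is worth 41δ + 43δ² today, so 41δ + 43δ² = 35.56.
So 43δ² + 41δ − 35.56 = 0.
By the quadratic formula (taking the positive root), δ = (−41 + √7797.32) / 86 ≈ 0.550.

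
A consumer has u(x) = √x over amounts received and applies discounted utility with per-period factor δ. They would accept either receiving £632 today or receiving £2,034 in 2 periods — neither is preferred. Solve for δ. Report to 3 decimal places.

δ ≈ 0.747

Indifference means u(632) = δ^2 · u(2034), so δ^2 = u(632)/u(2034).
Since u(x) = √x, δ^2 = √(632/2034) = 0.55742.
Hence δ = (0.55742)^(1/2) = 0.74661.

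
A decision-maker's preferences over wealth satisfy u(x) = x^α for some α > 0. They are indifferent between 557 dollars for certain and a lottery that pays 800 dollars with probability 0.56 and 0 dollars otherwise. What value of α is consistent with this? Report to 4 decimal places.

EU(lottery) = 0.56·800^α + 0.44·0 = 0.56·800^α.
Indifference: 557^α = 0.56·800^α, so (557/800)^α = 0.56.
Take logs: α = ln 0.56 / ln(557/800) ≈ 1.601503.

α ≈ 1.6015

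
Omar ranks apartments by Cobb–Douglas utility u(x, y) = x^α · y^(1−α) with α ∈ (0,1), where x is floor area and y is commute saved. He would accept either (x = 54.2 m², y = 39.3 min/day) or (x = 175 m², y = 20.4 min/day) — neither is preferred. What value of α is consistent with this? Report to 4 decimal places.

α ≈ 0.3587

Set the two utilities equal: 54.2^α·39.3^(1−α) = 175^α·20.4^(1−α).
Rearrange to (54.2/175)^α = (20.4/39.3)^(1−α) and take logs: α·-1.1721051 = (1−α)·-0.6556896.
Thus α·(-1.8277947) = -0.6556896, so α = -0.6556896/-1.8277947 ≈ 0.3587.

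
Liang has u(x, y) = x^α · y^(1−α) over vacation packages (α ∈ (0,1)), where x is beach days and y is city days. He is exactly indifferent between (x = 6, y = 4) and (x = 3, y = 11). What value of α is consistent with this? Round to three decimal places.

The Cobb–Douglas utilities coincide, so 6^α·4^(1−α) = 3^α·11^(1−α).
Taking logs: α·ln 6 + (1−α)·ln 4 = α·ln 3 + (1−α)·ln 11, i.e. α·0.693147 = (1−α)·1.011601.
Thus α·(1.704748) = 1.011601, so α = 1.011601/1.704748 ≈ 0.593.

α ≈ 0.593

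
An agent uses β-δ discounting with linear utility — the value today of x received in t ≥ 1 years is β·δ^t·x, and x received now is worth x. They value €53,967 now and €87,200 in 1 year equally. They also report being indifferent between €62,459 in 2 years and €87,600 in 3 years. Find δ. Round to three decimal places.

From the later pair, β·δ^2·62459 = β·δ^3·87600; dividing through, δ = 62459/87600 = 0.71300.

δ ≈ 0.713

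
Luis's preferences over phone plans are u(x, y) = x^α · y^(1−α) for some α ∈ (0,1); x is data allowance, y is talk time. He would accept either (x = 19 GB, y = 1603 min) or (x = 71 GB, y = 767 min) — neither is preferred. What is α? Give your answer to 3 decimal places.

The Cobb–Douglas utilities coincide, so 19^α·1603^(1−α) = 71^α·767^(1−α).
Rearrange to (19/71)^α = (767/1603)^(1−α) and take logs: α·-1.318241 = (1−α)·-0.737145.
So α/(1−α) = (-0.737145)/(-1.318241) = 0.559188, and α = 0.559188/1.559188 ≈ 0.359.

α ≈ 0.359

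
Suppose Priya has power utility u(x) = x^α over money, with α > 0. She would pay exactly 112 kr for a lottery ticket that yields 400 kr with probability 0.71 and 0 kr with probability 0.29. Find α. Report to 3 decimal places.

The lottery's expected utility is 0.71·u(400) + 0.29·u(0) = 0.71·400^α (since u(0) = 0 for α > 0).
Equating: 112^α = 0.71·400^α, i.e. 0.2800^α = 0.71.
Take logs: α = ln 0.71 / ln(112/400) ≈ 0.26905.

α ≈ 0.269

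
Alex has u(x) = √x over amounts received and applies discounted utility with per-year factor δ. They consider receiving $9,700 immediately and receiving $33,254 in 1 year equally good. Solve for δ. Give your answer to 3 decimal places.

Equating discounted utilities: u(9700) = δ·u(33254) ⇒ δ = u(9700)/u(33254).
Since u(x) = √x, δ = √(9700/33254) = 0.54009.

δ ≈ 0.540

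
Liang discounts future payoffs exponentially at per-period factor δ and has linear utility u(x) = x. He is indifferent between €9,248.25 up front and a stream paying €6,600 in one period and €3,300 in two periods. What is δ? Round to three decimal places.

The stream is worth 6600δ + 3300δ² today, so 6600δ + 3300δ² = 9248.25.
Rearranged: 3300δ² + 6600δ − 9248.25 = 0.
δ = (−6600 + √(6600² + 4·3300·9248.25)) / (2·3300) = (−6600 + √165636900.00) / 6600 ≈ 0.950.

δ ≈ 0.950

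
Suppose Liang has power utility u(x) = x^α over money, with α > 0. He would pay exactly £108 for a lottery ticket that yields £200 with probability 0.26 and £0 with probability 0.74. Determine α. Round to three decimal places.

The lottery's expected utility is 0.26·u(200) + 0.74·u(0) = 0.26·200^α (since u(0) = 0 for α > 0).
Equating: 108^α = 0.26·200^α, i.e. 0.5400^α = 0.26.
Take logs: α = ln 0.26 / ln(108/200) ≈ 2.18615.

α ≈ 2.186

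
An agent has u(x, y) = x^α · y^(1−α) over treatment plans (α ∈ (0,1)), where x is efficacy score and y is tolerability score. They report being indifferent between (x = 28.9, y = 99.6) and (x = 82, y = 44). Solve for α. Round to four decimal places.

The Cobb–Douglas utilities coincide, so 28.9^α·99.6^(1−α) = 82^α·44^(1−α).
Taking logs: α·ln 28.9 + (1−α)·ln 99.6 = α·ln 82 + (1−α)·ln 44, i.e. α·-1.0428777 = (1−α)·-0.8169725.
Thus α·(-1.8598502) = -0.8169725, so α = -0.8169725/-1.8598502 ≈ 0.4393.

α ≈ 0.4393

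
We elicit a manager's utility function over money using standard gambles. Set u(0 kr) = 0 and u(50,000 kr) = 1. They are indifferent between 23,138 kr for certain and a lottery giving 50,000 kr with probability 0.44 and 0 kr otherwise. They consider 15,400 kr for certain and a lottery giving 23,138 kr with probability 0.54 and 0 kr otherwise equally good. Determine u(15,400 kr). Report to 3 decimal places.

0.238

The first gamble pins u(23,138 kr): it must equal 0.44·1 + 0.56·0 = 0.44.
Then u(15,400 kr) = 0.54·u(23,138 kr) + 0.46·u(0 kr) = 0.54·0.44 + 0.46·0.00 = 0.2376.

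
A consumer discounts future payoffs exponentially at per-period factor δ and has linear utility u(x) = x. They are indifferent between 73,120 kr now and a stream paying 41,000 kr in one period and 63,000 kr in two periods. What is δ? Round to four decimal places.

δ ≈ 0.8000

Equating present values: 73120 = 41000δ + 63000δ².
So 63000δ² + 41000δ − 73120 = 0.
By the quadratic formula (taking the positive root), δ = (−41000 + √20107240000.00) / 126000 ≈ 0.8000.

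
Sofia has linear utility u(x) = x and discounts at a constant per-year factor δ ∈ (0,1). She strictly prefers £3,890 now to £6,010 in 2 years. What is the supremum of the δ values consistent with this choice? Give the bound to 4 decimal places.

The preference means 3890 > δ^2·6010.
So δ^2 < 3890/6010 = 0.64725; taking the square root of both positive sides preserves the inequality.
δ < 0.64725^(1/2) = 0.8045.

δ < 0.8045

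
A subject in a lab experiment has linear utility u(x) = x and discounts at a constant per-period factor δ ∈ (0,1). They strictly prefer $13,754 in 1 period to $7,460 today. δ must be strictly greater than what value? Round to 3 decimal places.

The preference means 7460 < δ·13754.
Dividing through by 13754 gives δ > 0.54239.

δ > 0.542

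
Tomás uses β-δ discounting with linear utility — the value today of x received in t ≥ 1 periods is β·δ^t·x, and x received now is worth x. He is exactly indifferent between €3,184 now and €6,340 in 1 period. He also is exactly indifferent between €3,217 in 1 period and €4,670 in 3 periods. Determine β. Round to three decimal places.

β ≈ 0.605

Both payoffs in the second observation are in the future, so β drops out: δ^1·3217 = δ^3·4670 ⇒ δ^2 = 3217/4670 = 0.68887, so δ = 0.82998.
The first indifference: 3184 = β·δ·6340, so β = 3184/(δ·6340) = 3184/(0.82998·6340) ≈ 0.605.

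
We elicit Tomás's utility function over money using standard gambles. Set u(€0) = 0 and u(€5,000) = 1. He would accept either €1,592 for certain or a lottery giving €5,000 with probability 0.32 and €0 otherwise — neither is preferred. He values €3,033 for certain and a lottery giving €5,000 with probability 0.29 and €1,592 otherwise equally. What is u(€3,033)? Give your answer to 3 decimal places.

0.517

First, u(€1,592) = 0.32·u(€5,000) + 0.68·u(€0) = 0.32.
Then u(€3,033) = 0.29·u(€5,000) + 0.71·u(€1,592) = 0.29·1.00 + 0.71·0.32 = 0.5172.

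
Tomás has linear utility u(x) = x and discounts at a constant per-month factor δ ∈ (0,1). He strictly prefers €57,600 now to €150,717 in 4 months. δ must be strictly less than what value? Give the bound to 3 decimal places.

Comparing present values: 57600 > δ^4·150717.
So δ^4 < 57600/150717 = 0.38217; taking the 4th root of both positive sides preserves the inequality.
δ < (57600/150717)^(1/4) ≈ 0.786.

δ < 0.786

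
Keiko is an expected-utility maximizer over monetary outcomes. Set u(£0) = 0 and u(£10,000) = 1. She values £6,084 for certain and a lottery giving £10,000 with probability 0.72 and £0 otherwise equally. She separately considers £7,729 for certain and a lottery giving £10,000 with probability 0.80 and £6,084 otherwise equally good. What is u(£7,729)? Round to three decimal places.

0.944

The first gamble pins u(£6,084): it must equal 0.72·1 + 0.28·0 = 0.72.
Then u(£7,729) = 0.80·u(£10,000) + 0.20·u(£6,084) = 0.80·1.00 + 0.20·0.72 = 0.9440.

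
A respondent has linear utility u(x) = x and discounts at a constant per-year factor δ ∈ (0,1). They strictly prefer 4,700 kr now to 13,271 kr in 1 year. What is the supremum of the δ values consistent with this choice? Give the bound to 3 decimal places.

Comparing present values: 4700 > δ·13271.
So δ < 4700/13271 = 0.35416.

δ < 0.354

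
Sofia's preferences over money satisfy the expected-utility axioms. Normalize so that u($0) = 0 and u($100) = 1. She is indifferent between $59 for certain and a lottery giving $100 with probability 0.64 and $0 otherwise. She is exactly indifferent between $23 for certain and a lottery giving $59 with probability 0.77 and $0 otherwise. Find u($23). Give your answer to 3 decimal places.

0.493

The first gamble pins u($59): it must equal 0.64·1 + 0.36·0 = 0.64.
The second indifference gives u($23) = 0.77·u($59) + 0.23·u($0) = 0.77·0.64 + 0.23·0.00 = 0.4928.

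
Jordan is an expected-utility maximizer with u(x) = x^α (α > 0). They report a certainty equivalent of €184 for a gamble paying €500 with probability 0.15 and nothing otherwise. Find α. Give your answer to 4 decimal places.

α ≈ 1.8977

EU(lottery) = 0.15·500^α + 0.85·0 = 0.15·500^α.
Setting u(184) equal to that: 184^α = 0.15·500^α ⇒ (184/500)^α = 0.15.
Taking logs: α·ln(184/500) = ln(0.15), so α = -1.8971200 / -0.9996723 ≈ 1.8977.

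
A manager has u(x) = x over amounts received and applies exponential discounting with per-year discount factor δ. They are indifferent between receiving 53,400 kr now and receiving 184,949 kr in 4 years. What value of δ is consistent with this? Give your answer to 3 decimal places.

Equating discounted utilities: u(53400) = δ^4·u(184949) ⇒ δ^4 = u(53400)/u(184949).
With u(x) = x: δ^4 = 53400/184949 = 0.28873.
Taking the 4th root: δ = 0.28873^(1/4) ≈ 0.733.

δ ≈ 0.733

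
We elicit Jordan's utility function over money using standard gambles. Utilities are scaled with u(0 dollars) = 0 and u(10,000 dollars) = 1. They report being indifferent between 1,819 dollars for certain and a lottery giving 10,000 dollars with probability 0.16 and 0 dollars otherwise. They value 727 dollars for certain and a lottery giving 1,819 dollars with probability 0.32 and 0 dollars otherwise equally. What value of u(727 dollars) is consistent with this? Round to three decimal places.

First, u(1,819 dollars) = 0.16·u(10,000 dollars) + 0.84·u(0 dollars) = 0.16.
Chaining: u(727 dollars) = 0.32·0.16 + 0.68·0.00 = 0.0512.

0.051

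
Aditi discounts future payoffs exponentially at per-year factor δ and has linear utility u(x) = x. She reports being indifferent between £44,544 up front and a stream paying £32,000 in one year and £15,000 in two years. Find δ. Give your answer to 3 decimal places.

δ ≈ 0.960

Equating present values: 44544 = 32000δ + 15000δ².
Rearranged: 15000δ² + 32000δ − 44544 = 0.
By the quadratic formula (taking the positive root), δ = (−32000 + √3696640000.00) / 30000 ≈ 0.960.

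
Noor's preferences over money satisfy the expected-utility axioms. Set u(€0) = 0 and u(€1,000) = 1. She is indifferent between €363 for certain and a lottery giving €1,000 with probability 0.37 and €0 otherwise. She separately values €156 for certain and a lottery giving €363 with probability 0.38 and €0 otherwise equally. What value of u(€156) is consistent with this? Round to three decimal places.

From the first indifference, u(€363) = 0.37·u(€1,000) + 0.63·u(€0) = 0.37·1 + 0.63·0 = 0.37.
Then u(€156) = 0.38·u(€363) + 0.62·u(€0) = 0.38·0.37 + 0.62·0.00 = 0.1406.

0.141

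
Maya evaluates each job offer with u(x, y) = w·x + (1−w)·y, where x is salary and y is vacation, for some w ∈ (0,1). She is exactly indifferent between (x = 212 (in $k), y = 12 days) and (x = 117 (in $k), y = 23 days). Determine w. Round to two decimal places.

Indifference: w·212 + (1−w)·12 = w·117 + (1−w)·23.
w·(212−117) = (1−w)·(23−12), i.e. w·95 = (1−w)·11.
So w/(1−w) = 11/95 = 0.1158, giving w = 11/(95+11) = 0.10.

w = 0.10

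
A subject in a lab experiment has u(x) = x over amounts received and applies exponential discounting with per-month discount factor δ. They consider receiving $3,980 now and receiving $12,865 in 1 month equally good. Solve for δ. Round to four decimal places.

δ ≈ 0.3094

Equating discounted utilities: u(3980) = δ·u(12865) ⇒ δ = u(3980)/u(12865).
With u(x) = x: δ = 3980/12865 = 0.30937.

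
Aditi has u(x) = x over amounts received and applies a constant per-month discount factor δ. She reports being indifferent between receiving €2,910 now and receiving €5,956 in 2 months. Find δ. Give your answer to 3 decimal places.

Equating discounted utilities: u(2910) = δ^2·u(5956) ⇒ δ^2 = u(2910)/u(5956).
With u(x) = x: δ^2 = 2910/5956 = 0.48858.
Taking the square root: δ = 0.48858^(1/2) ≈ 0.699.

δ ≈ 0.699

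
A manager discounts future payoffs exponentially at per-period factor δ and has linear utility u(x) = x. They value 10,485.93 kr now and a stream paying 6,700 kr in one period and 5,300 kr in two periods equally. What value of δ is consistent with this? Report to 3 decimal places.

δ ≈ 0.910

Equating present values: 10485.93 = 6700δ + 5300δ².
So 5300δ² + 6700δ − 10485.93 = 0.
By the quadratic formula (taking the positive root), δ = (−6700 + √267191716.00) / 10600 ≈ 0.910.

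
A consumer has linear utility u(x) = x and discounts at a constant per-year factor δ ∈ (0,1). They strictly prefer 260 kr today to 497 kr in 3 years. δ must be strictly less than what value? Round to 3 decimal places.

δ < 0.806

The preference means 260 > δ^3·497.
Dividing by 497: δ^3 < 0.52314. Both sides are positive, so the cube root keeps the direction.
δ < (260/497)^(1/3) ≈ 0.806.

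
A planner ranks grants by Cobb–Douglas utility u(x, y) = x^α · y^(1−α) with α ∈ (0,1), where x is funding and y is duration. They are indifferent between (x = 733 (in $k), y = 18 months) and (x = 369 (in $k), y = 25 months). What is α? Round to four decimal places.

α ≈ 0.3237

Set the two utilities equal: 733^α·18^(1−α) = 369^α·25^(1−α).
Rearrange to (733/369)^α = (25/18)^(1−α) and take logs: α·0.6863491 = (1−α)·0.3285041.
So α/(1−α) = (0.3285041)/(0.6863491) = 0.4786254, and α = 0.4786254/1.4786254 ≈ 0.3237.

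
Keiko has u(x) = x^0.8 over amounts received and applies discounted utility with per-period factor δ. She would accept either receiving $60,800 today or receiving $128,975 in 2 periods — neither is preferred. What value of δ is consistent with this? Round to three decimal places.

δ ≈ 0.740

Indifference means u(60800) = δ^2 · u(128975), so δ^2 = u(60800)/u(128975).
Since u(x) = x^0.8, δ^2 = (60800/128975)^0.8 = 0.47141^0.8 = 0.54792.
Taking the square root: δ = 0.54792^(1/2) ≈ 0.740.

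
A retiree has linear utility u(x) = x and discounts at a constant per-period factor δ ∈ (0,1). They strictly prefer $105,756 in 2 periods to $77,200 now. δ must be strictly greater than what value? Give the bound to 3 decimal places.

δ > 0.854

Under u(x) = x this choice says 77200 < δ^2·105756.
Dividing by 105756: δ^2 > 0.72998. Both sides are positive, so the square root keeps the direction.
δ > 0.72998^(1/2) = 0.854.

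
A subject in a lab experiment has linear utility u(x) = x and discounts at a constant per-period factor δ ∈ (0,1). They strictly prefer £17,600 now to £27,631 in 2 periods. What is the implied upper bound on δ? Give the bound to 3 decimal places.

δ < 0.798

Under u(x) = x this choice says 17600 > δ^2·27631.
So δ^2 < 17600/27631 = 0.63697; taking the square root of both positive sides preserves the inequality.
δ < (17600/27631)^(1/2) ≈ 0.798.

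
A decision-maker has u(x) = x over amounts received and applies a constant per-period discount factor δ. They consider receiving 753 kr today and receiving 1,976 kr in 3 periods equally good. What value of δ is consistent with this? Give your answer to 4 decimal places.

Indifference means u(753) = δ^3 · u(1976), so δ^3 = u(753)/u(1976).
With u(x) = x: δ^3 = 753/1976 = 0.38107.
So δ = 0.38107^(1/3) ≈ 0.7250.

δ ≈ 0.7250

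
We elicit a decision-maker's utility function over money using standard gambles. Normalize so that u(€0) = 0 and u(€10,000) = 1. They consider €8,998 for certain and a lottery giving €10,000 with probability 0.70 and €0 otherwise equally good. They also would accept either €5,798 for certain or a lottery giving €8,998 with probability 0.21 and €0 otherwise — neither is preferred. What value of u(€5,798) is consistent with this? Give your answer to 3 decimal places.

0.147

First, u(€8,998) = 0.70·u(€10,000) + 0.30·u(€0) = 0.70.
The second indifference gives u(€5,798) = 0.21·u(€8,998) + 0.79·u(€0) = 0.21·0.70 + 0.79·0.00 = 0.1470.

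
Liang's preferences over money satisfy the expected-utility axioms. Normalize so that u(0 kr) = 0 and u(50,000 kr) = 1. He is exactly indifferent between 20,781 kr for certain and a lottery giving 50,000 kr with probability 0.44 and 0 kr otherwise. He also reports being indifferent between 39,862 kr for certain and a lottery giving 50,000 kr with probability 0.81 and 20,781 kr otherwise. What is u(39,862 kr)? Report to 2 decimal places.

From the first indifference, u(20,781 kr) = 0.44·u(50,000 kr) + 0.56·u(0 kr) = 0.44·1 + 0.56·0 = 0.44.
The second indifference gives u(39,862 kr) = 0.81·u(50,000 kr) + 0.19·u(20,781 kr) = 0.81·1.00 + 0.19·0.44 = 0.8936.

0.89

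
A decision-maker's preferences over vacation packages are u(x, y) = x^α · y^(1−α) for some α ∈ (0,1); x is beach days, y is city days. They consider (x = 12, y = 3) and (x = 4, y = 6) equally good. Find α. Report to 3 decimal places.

α ≈ 0.387

Indifference: 12^α · 3^(1−α) = 4^α · 6^(1−α).
Rearrange to (12/4)^α = (6/3)^(1−α) and take logs: α·1.098612 = (1−α)·0.693147.
So α/(1−α) = (0.693147)/(1.098612) = 0.630930, and α = 0.630930/1.630930 ≈ 0.387.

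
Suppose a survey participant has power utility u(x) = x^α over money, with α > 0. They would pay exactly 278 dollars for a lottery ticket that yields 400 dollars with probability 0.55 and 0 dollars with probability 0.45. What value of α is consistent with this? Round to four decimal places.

Since u(0) = 0, the lottery's EU is 0.55·400^α.
Indifference: 278^α = 0.55·400^α, so (278/400)^α = 0.55.
α = ln(0.55) / ln(278/400) = -0.5978370/-0.3638434 ≈ 1.6431.

α ≈ 1.6431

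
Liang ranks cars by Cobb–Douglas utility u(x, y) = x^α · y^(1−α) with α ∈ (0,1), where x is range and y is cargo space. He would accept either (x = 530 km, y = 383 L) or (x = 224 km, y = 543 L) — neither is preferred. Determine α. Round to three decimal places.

α ≈ 0.288

Set the two utilities equal: 530^α·383^(1−α) = 224^α·543^(1−α).
Rearrange to (530/224)^α = (543/383)^(1−α) and take logs: α·0.861231 = (1−α)·0.349074.
With A = 0.861231 and B = 0.349074: α·A = (1−α)·B, so α = B/(A+B) = 0.349074/1.210305 ≈ 0.288.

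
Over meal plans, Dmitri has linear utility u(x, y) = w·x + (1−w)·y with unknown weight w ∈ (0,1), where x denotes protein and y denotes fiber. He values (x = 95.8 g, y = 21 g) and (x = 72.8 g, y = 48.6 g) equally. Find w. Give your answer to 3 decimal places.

Equating utilities: w·95.8 + (1−w)·21 = w·72.8 + (1−w)·48.6.
Collecting terms: w·23 = (1−w)·27.6.
The marginal rate of substitution is 27.6/23, so w = 27.6/(23+27.6) = 0.545.

w = 0.545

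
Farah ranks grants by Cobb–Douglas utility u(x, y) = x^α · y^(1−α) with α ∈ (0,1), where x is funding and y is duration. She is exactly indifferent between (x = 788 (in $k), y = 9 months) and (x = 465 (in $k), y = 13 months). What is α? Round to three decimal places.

Set the two utilities equal: 788^α·9^(1−α) = 465^α·13^(1−α).
Taking logs: α·ln 788 + (1−α)·ln 9 = α·ln 465 + (1−α)·ln 13, i.e. α·0.527461 = (1−α)·0.367725.
Thus α·(0.895186) = 0.367725, so α = 0.367725/0.895186 ≈ 0.411.

α ≈ 0.411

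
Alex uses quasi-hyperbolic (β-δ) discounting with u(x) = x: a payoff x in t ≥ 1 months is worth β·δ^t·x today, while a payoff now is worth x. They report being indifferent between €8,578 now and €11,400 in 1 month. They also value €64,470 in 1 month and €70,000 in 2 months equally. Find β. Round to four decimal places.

The second indifference involves only future payoffs, so β cancels: β·δ^1·64470 = β·δ^2·70000, giving δ = 64470/70000 = 0.92100.
Substituting δ into 8578 = β·δ·11400: β = 8578/(10499.400) ≈ 0.8170.

β ≈ 0.8170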